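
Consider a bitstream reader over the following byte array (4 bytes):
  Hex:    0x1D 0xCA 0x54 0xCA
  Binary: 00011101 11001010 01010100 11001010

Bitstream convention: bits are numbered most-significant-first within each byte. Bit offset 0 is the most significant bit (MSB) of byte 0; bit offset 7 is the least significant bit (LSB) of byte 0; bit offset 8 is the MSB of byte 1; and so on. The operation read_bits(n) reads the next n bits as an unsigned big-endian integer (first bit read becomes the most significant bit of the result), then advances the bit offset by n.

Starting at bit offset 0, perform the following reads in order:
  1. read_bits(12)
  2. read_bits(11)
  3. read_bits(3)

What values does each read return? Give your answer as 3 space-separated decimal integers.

Answer: 476 1322 3

Derivation:
Read 1: bits[0:12] width=12 -> value=476 (bin 000111011100); offset now 12 = byte 1 bit 4; 20 bits remain
Read 2: bits[12:23] width=11 -> value=1322 (bin 10100101010); offset now 23 = byte 2 bit 7; 9 bits remain
Read 3: bits[23:26] width=3 -> value=3 (bin 011); offset now 26 = byte 3 bit 2; 6 bits remain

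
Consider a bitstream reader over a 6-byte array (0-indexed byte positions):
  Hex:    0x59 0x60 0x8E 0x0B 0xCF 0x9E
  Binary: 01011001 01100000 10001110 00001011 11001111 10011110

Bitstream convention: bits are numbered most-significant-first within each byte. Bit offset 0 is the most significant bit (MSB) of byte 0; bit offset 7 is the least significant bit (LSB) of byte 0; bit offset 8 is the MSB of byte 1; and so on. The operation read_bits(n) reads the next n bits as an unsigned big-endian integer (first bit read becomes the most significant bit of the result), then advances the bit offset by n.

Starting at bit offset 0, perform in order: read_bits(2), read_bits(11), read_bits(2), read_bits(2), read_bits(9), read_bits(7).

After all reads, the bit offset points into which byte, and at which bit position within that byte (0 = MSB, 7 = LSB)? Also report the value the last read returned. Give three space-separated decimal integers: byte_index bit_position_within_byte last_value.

Read 1: bits[0:2] width=2 -> value=1 (bin 01); offset now 2 = byte 0 bit 2; 46 bits remain
Read 2: bits[2:13] width=11 -> value=812 (bin 01100101100); offset now 13 = byte 1 bit 5; 35 bits remain
Read 3: bits[13:15] width=2 -> value=0 (bin 00); offset now 15 = byte 1 bit 7; 33 bits remain
Read 4: bits[15:17] width=2 -> value=1 (bin 01); offset now 17 = byte 2 bit 1; 31 bits remain
Read 5: bits[17:26] width=9 -> value=56 (bin 000111000); offset now 26 = byte 3 bit 2; 22 bits remain
Read 6: bits[26:33] width=7 -> value=23 (bin 0010111); offset now 33 = byte 4 bit 1; 15 bits remain

Answer: 4 1 23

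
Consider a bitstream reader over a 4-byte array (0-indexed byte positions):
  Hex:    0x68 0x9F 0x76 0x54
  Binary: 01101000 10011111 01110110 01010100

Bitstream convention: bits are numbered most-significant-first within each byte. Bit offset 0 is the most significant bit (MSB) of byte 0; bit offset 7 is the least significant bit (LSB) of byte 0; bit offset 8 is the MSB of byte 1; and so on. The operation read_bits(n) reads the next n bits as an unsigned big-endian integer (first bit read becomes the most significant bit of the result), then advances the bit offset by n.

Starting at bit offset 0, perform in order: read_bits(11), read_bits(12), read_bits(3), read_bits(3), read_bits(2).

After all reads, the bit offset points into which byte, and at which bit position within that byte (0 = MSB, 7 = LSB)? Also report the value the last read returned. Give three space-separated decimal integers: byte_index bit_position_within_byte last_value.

Answer: 3 7 2

Derivation:
Read 1: bits[0:11] width=11 -> value=836 (bin 01101000100); offset now 11 = byte 1 bit 3; 21 bits remain
Read 2: bits[11:23] width=12 -> value=4027 (bin 111110111011); offset now 23 = byte 2 bit 7; 9 bits remain
Read 3: bits[23:26] width=3 -> value=1 (bin 001); offset now 26 = byte 3 bit 2; 6 bits remain
Read 4: bits[26:29] width=3 -> value=2 (bin 010); offset now 29 = byte 3 bit 5; 3 bits remain
Read 5: bits[29:31] width=2 -> value=2 (bin 10); offset now 31 = byte 3 bit 7; 1 bits remain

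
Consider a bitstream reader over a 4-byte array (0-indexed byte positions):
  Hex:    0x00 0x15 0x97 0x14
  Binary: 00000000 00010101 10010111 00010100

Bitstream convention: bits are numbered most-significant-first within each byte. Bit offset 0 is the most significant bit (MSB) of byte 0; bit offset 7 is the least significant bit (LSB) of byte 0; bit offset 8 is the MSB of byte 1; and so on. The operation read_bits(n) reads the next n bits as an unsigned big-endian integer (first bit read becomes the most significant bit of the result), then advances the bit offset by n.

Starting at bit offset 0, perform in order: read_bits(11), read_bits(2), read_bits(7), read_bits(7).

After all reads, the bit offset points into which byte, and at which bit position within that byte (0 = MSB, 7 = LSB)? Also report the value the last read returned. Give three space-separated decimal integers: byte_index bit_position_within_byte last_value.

Answer: 3 3 56

Derivation:
Read 1: bits[0:11] width=11 -> value=0 (bin 00000000000); offset now 11 = byte 1 bit 3; 21 bits remain
Read 2: bits[11:13] width=2 -> value=2 (bin 10); offset now 13 = byte 1 bit 5; 19 bits remain
Read 3: bits[13:20] width=7 -> value=89 (bin 1011001); offset now 20 = byte 2 bit 4; 12 bits remain
Read 4: bits[20:27] width=7 -> value=56 (bin 0111000); offset now 27 = byte 3 bit 3; 5 bits remain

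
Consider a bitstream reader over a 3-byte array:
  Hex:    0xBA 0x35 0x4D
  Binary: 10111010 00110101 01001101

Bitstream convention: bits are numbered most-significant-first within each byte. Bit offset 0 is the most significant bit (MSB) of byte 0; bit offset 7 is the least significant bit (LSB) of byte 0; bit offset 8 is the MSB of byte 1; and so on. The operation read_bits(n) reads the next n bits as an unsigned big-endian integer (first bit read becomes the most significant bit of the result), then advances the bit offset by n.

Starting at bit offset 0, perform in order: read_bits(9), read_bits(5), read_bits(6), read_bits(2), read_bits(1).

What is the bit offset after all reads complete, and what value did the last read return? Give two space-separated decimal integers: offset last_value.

Answer: 23 0

Derivation:
Read 1: bits[0:9] width=9 -> value=372 (bin 101110100); offset now 9 = byte 1 bit 1; 15 bits remain
Read 2: bits[9:14] width=5 -> value=13 (bin 01101); offset now 14 = byte 1 bit 6; 10 bits remain
Read 3: bits[14:20] width=6 -> value=20 (bin 010100); offset now 20 = byte 2 bit 4; 4 bits remain
Read 4: bits[20:22] width=2 -> value=3 (bin 11); offset now 22 = byte 2 bit 6; 2 bits remain
Read 5: bits[22:23] width=1 -> value=0 (bin 0); offset now 23 = byte 2 bit 7; 1 bits remain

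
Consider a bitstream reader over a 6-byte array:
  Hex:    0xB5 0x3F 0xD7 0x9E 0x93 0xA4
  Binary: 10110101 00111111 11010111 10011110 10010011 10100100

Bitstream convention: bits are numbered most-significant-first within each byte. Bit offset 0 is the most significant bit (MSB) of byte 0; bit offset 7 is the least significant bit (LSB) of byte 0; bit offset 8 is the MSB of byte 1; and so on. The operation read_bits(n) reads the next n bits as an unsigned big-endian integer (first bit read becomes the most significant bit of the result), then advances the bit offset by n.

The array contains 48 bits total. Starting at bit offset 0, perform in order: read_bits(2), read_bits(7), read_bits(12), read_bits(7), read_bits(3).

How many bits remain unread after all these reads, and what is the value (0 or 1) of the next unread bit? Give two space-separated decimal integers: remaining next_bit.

Read 1: bits[0:2] width=2 -> value=2 (bin 10); offset now 2 = byte 0 bit 2; 46 bits remain
Read 2: bits[2:9] width=7 -> value=106 (bin 1101010); offset now 9 = byte 1 bit 1; 39 bits remain
Read 3: bits[9:21] width=12 -> value=2042 (bin 011111111010); offset now 21 = byte 2 bit 5; 27 bits remain
Read 4: bits[21:28] width=7 -> value=121 (bin 1111001); offset now 28 = byte 3 bit 4; 20 bits remain
Read 5: bits[28:31] width=3 -> value=7 (bin 111); offset now 31 = byte 3 bit 7; 17 bits remain

Answer: 17 0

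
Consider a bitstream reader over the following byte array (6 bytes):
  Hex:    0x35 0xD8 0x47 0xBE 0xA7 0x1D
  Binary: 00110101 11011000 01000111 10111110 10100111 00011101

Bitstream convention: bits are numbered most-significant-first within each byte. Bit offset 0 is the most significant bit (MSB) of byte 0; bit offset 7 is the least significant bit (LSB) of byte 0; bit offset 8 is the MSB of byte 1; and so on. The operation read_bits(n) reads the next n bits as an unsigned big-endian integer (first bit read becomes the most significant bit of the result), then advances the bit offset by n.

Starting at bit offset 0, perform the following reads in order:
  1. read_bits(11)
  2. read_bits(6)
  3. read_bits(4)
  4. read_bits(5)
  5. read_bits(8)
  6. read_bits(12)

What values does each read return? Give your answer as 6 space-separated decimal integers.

Answer: 430 48 8 30 250 2503

Derivation:
Read 1: bits[0:11] width=11 -> value=430 (bin 00110101110); offset now 11 = byte 1 bit 3; 37 bits remain
Read 2: bits[11:17] width=6 -> value=48 (bin 110000); offset now 17 = byte 2 bit 1; 31 bits remain
Read 3: bits[17:21] width=4 -> value=8 (bin 1000); offset now 21 = byte 2 bit 5; 27 bits remain
Read 4: bits[21:26] width=5 -> value=30 (bin 11110); offset now 26 = byte 3 bit 2; 22 bits remain
Read 5: bits[26:34] width=8 -> value=250 (bin 11111010); offset now 34 = byte 4 bit 2; 14 bits remain
Read 6: bits[34:46] width=12 -> value=2503 (bin 100111000111); offset now 46 = byte 5 bit 6; 2 bits remain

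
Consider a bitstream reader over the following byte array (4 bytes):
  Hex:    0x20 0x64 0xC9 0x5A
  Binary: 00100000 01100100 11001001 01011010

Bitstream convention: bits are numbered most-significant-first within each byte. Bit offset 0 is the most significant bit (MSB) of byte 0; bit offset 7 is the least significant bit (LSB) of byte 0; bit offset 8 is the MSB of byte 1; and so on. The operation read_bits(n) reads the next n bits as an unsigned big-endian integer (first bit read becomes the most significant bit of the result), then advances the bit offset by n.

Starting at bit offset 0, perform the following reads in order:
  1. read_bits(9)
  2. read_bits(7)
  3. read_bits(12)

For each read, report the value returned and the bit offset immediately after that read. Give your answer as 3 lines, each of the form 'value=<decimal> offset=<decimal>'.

Read 1: bits[0:9] width=9 -> value=64 (bin 001000000); offset now 9 = byte 1 bit 1; 23 bits remain
Read 2: bits[9:16] width=7 -> value=100 (bin 1100100); offset now 16 = byte 2 bit 0; 16 bits remain
Read 3: bits[16:28] width=12 -> value=3221 (bin 110010010101); offset now 28 = byte 3 bit 4; 4 bits remain

Answer: value=64 offset=9
value=100 offset=16
value=3221 offset=28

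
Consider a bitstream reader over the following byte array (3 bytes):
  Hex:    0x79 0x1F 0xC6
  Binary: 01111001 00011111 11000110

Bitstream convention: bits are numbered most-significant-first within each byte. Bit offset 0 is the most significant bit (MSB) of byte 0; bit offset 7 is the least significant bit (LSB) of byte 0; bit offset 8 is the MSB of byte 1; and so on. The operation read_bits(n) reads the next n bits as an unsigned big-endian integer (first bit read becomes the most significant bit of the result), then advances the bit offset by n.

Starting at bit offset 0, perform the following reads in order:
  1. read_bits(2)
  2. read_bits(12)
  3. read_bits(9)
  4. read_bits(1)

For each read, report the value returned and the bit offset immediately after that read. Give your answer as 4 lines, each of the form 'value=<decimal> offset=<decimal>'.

Answer: value=1 offset=2
value=3655 offset=14
value=483 offset=23
value=0 offset=24

Derivation:
Read 1: bits[0:2] width=2 -> value=1 (bin 01); offset now 2 = byte 0 bit 2; 22 bits remain
Read 2: bits[2:14] width=12 -> value=3655 (bin 111001000111); offset now 14 = byte 1 bit 6; 10 bits remain
Read 3: bits[14:23] width=9 -> value=483 (bin 111100011); offset now 23 = byte 2 bit 7; 1 bits remain
Read 4: bits[23:24] width=1 -> value=0 (bin 0); offset now 24 = byte 3 bit 0; 0 bits remain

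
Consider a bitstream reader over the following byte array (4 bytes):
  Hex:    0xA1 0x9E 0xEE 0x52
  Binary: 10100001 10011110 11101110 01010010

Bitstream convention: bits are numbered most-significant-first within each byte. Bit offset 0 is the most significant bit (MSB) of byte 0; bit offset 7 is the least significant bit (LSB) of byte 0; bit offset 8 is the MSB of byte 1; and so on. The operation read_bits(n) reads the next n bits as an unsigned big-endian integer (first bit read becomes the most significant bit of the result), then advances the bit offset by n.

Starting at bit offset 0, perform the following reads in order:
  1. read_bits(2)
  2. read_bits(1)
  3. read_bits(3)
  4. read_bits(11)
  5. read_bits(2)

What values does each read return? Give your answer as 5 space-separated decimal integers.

Answer: 2 1 0 829 3

Derivation:
Read 1: bits[0:2] width=2 -> value=2 (bin 10); offset now 2 = byte 0 bit 2; 30 bits remain
Read 2: bits[2:3] width=1 -> value=1 (bin 1); offset now 3 = byte 0 bit 3; 29 bits remain
Read 3: bits[3:6] width=3 -> value=0 (bin 000); offset now 6 = byte 0 bit 6; 26 bits remain
Read 4: bits[6:17] width=11 -> value=829 (bin 01100111101); offset now 17 = byte 2 bit 1; 15 bits remain
Read 5: bits[17:19] width=2 -> value=3 (bin 11); offset now 19 = byte 2 bit 3; 13 bits remain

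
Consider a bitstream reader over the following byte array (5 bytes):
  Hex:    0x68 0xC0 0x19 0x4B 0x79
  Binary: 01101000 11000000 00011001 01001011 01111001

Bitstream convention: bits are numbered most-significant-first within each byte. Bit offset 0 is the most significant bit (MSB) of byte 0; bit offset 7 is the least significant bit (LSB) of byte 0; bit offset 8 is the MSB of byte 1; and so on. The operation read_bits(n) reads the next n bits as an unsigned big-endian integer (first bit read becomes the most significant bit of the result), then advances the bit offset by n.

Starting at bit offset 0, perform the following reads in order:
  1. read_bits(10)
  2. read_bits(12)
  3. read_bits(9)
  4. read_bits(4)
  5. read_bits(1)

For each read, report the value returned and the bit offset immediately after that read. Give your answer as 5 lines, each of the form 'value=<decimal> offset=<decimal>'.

Read 1: bits[0:10] width=10 -> value=419 (bin 0110100011); offset now 10 = byte 1 bit 2; 30 bits remain
Read 2: bits[10:22] width=12 -> value=6 (bin 000000000110); offset now 22 = byte 2 bit 6; 18 bits remain
Read 3: bits[22:31] width=9 -> value=165 (bin 010100101); offset now 31 = byte 3 bit 7; 9 bits remain
Read 4: bits[31:35] width=4 -> value=11 (bin 1011); offset now 35 = byte 4 bit 3; 5 bits remain
Read 5: bits[35:36] width=1 -> value=1 (bin 1); offset now 36 = byte 4 bit 4; 4 bits remain

Answer: value=419 offset=10
value=6 offset=22
value=165 offset=31
value=11 offset=35
value=1 offset=36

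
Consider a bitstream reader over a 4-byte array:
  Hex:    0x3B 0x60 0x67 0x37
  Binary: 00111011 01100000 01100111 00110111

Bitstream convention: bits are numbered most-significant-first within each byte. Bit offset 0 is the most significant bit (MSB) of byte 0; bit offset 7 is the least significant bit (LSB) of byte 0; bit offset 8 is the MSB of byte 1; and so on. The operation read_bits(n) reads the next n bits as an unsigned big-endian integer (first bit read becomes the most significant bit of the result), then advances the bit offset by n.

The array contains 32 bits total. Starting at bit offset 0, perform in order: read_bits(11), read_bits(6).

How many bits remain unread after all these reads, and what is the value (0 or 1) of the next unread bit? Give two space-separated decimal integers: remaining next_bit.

Read 1: bits[0:11] width=11 -> value=475 (bin 00111011011); offset now 11 = byte 1 bit 3; 21 bits remain
Read 2: bits[11:17] width=6 -> value=0 (bin 000000); offset now 17 = byte 2 bit 1; 15 bits remain

Answer: 15 1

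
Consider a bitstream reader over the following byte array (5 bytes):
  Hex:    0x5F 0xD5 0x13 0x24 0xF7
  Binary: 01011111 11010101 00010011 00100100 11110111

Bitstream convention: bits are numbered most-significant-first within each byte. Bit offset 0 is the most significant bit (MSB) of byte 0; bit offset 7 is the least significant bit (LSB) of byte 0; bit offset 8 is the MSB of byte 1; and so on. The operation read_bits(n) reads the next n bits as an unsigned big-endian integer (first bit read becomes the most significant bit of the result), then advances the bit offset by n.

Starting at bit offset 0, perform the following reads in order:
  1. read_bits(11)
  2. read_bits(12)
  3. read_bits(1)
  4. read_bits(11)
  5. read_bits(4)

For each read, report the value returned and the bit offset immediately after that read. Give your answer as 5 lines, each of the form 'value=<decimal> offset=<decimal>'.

Read 1: bits[0:11] width=11 -> value=766 (bin 01011111110); offset now 11 = byte 1 bit 3; 29 bits remain
Read 2: bits[11:23] width=12 -> value=2697 (bin 101010001001); offset now 23 = byte 2 bit 7; 17 bits remain
Read 3: bits[23:24] width=1 -> value=1 (bin 1); offset now 24 = byte 3 bit 0; 16 bits remain
Read 4: bits[24:35] width=11 -> value=295 (bin 00100100111); offset now 35 = byte 4 bit 3; 5 bits remain
Read 5: bits[35:39] width=4 -> value=11 (bin 1011); offset now 39 = byte 4 bit 7; 1 bits remain

Answer: value=766 offset=11
value=2697 offset=23
value=1 offset=24
value=295 offset=35
value=11 offset=39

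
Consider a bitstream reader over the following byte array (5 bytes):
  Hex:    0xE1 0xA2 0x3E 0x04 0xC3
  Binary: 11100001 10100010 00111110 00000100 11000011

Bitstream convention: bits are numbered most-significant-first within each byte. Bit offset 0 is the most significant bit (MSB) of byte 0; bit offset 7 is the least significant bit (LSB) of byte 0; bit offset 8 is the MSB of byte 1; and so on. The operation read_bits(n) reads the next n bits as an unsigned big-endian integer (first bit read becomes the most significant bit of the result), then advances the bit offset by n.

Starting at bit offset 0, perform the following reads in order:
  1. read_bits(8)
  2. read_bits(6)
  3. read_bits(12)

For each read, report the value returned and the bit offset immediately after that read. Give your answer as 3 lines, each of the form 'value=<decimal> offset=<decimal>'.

Read 1: bits[0:8] width=8 -> value=225 (bin 11100001); offset now 8 = byte 1 bit 0; 32 bits remain
Read 2: bits[8:14] width=6 -> value=40 (bin 101000); offset now 14 = byte 1 bit 6; 26 bits remain
Read 3: bits[14:26] width=12 -> value=2296 (bin 100011111000); offset now 26 = byte 3 bit 2; 14 bits remain

Answer: value=225 offset=8
value=40 offset=14
value=2296 offset=26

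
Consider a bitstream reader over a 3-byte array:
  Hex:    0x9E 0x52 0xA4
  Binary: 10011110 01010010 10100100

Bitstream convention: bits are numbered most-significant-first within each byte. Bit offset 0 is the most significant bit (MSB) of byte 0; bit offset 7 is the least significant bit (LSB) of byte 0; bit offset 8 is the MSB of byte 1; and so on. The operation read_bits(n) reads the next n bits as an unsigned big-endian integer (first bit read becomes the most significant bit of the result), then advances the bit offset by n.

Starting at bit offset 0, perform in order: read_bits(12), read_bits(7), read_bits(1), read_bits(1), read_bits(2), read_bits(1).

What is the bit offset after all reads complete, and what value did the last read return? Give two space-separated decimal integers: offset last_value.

Read 1: bits[0:12] width=12 -> value=2533 (bin 100111100101); offset now 12 = byte 1 bit 4; 12 bits remain
Read 2: bits[12:19] width=7 -> value=21 (bin 0010101); offset now 19 = byte 2 bit 3; 5 bits remain
Read 3: bits[19:20] width=1 -> value=0 (bin 0); offset now 20 = byte 2 bit 4; 4 bits remain
Read 4: bits[20:21] width=1 -> value=0 (bin 0); offset now 21 = byte 2 bit 5; 3 bits remain
Read 5: bits[21:23] width=2 -> value=2 (bin 10); offset now 23 = byte 2 bit 7; 1 bits remain
Read 6: bits[23:24] width=1 -> value=0 (bin 0); offset now 24 = byte 3 bit 0; 0 bits remain

Answer: 24 0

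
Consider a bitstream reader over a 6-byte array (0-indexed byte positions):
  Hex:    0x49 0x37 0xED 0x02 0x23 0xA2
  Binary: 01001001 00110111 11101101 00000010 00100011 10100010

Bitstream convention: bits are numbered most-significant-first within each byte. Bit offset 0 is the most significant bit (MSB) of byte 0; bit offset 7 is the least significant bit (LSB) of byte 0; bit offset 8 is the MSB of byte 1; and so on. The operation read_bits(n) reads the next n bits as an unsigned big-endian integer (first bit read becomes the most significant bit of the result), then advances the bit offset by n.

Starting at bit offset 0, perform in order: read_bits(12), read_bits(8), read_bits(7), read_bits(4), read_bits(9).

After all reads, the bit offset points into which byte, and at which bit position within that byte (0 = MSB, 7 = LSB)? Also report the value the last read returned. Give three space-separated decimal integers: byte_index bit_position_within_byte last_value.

Answer: 5 0 35

Derivation:
Read 1: bits[0:12] width=12 -> value=1171 (bin 010010010011); offset now 12 = byte 1 bit 4; 36 bits remain
Read 2: bits[12:20] width=8 -> value=126 (bin 01111110); offset now 20 = byte 2 bit 4; 28 bits remain
Read 3: bits[20:27] width=7 -> value=104 (bin 1101000); offset now 27 = byte 3 bit 3; 21 bits remain
Read 4: bits[27:31] width=4 -> value=1 (bin 0001); offset now 31 = byte 3 bit 7; 17 bits remain
Read 5: bits[31:40] width=9 -> value=35 (bin 000100011); offset now 40 = byte 5 bit 0; 8 bits remain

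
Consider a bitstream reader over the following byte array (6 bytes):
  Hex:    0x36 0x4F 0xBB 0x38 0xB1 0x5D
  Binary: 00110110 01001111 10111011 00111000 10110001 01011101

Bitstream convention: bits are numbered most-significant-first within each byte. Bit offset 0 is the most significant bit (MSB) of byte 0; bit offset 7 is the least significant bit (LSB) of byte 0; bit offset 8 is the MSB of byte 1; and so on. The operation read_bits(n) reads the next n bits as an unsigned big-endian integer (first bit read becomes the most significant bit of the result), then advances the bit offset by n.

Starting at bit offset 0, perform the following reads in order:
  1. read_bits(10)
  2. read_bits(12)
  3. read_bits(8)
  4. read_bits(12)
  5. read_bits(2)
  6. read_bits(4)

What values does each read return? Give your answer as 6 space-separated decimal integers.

Read 1: bits[0:10] width=10 -> value=217 (bin 0011011001); offset now 10 = byte 1 bit 2; 38 bits remain
Read 2: bits[10:22] width=12 -> value=1006 (bin 001111101110); offset now 22 = byte 2 bit 6; 26 bits remain
Read 3: bits[22:30] width=8 -> value=206 (bin 11001110); offset now 30 = byte 3 bit 6; 18 bits remain
Read 4: bits[30:42] width=12 -> value=709 (bin 001011000101); offset now 42 = byte 5 bit 2; 6 bits remain
Read 5: bits[42:44] width=2 -> value=1 (bin 01); offset now 44 = byte 5 bit 4; 4 bits remain
Read 6: bits[44:48] width=4 -> value=13 (bin 1101); offset now 48 = byte 6 bit 0; 0 bits remain

Answer: 217 1006 206 709 1 13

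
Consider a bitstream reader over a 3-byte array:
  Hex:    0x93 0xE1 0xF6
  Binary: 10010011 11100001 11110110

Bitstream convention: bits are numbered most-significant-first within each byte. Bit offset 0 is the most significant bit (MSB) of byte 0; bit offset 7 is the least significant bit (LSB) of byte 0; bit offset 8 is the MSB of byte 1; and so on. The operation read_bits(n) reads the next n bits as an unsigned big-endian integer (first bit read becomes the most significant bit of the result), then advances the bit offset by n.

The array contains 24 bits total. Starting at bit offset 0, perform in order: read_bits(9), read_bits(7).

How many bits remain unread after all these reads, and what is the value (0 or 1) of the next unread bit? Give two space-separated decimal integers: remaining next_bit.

Read 1: bits[0:9] width=9 -> value=295 (bin 100100111); offset now 9 = byte 1 bit 1; 15 bits remain
Read 2: bits[9:16] width=7 -> value=97 (bin 1100001); offset now 16 = byte 2 bit 0; 8 bits remain

Answer: 8 1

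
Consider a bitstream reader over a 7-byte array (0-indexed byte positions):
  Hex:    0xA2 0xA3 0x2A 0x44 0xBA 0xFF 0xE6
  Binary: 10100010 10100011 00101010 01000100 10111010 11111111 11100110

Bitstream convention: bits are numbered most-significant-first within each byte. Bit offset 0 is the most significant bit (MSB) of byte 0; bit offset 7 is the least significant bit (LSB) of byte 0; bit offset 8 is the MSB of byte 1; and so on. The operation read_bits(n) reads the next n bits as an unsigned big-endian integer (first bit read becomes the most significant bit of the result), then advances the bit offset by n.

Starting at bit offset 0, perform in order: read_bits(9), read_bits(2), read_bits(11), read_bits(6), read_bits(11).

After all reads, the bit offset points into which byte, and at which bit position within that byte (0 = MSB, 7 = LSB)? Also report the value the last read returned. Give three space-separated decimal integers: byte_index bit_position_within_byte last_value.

Answer: 4 7 605

Derivation:
Read 1: bits[0:9] width=9 -> value=325 (bin 101000101); offset now 9 = byte 1 bit 1; 47 bits remain
Read 2: bits[9:11] width=2 -> value=1 (bin 01); offset now 11 = byte 1 bit 3; 45 bits remain
Read 3: bits[11:22] width=11 -> value=202 (bin 00011001010); offset now 22 = byte 2 bit 6; 34 bits remain
Read 4: bits[22:28] width=6 -> value=36 (bin 100100); offset now 28 = byte 3 bit 4; 28 bits remain
Read 5: bits[28:39] width=11 -> value=605 (bin 01001011101); offset now 39 = byte 4 bit 7; 17 bits remain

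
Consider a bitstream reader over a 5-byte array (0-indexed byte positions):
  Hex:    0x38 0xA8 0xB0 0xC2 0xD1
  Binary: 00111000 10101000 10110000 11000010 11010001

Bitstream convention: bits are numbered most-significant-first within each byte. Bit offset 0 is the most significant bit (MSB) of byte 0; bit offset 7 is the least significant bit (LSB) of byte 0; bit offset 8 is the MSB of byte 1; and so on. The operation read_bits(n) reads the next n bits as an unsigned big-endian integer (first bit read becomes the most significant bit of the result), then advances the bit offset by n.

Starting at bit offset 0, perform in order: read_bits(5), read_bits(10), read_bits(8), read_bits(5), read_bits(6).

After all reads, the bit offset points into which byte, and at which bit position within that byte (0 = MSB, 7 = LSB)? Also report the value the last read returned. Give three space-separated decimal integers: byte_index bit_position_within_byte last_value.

Answer: 4 2 11

Derivation:
Read 1: bits[0:5] width=5 -> value=7 (bin 00111); offset now 5 = byte 0 bit 5; 35 bits remain
Read 2: bits[5:15] width=10 -> value=84 (bin 0001010100); offset now 15 = byte 1 bit 7; 25 bits remain
Read 3: bits[15:23] width=8 -> value=88 (bin 01011000); offset now 23 = byte 2 bit 7; 17 bits remain
Read 4: bits[23:28] width=5 -> value=12 (bin 01100); offset now 28 = byte 3 bit 4; 12 bits remain
Read 5: bits[28:34] width=6 -> value=11 (bin 001011); offset now 34 = byte 4 bit 2; 6 bits remain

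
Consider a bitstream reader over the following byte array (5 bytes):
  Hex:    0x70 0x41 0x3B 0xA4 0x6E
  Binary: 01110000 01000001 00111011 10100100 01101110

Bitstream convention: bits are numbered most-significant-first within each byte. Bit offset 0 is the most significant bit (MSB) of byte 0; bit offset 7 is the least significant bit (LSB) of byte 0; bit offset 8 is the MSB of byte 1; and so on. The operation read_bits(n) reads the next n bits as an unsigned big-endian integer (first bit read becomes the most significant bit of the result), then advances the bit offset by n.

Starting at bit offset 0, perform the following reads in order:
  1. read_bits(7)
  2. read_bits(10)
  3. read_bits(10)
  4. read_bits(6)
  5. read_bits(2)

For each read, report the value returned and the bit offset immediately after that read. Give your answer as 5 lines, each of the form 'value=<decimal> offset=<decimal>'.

Answer: value=56 offset=7
value=130 offset=17
value=477 offset=27
value=8 offset=33
value=3 offset=35

Derivation:
Read 1: bits[0:7] width=7 -> value=56 (bin 0111000); offset now 7 = byte 0 bit 7; 33 bits remain
Read 2: bits[7:17] width=10 -> value=130 (bin 0010000010); offset now 17 = byte 2 bit 1; 23 bits remain
Read 3: bits[17:27] width=10 -> value=477 (bin 0111011101); offset now 27 = byte 3 bit 3; 13 bits remain
Read 4: bits[27:33] width=6 -> value=8 (bin 001000); offset now 33 = byte 4 bit 1; 7 bits remain
Read 5: bits[33:35] width=2 -> value=3 (bin 11); offset now 35 = byte 4 bit 3; 5 bits remain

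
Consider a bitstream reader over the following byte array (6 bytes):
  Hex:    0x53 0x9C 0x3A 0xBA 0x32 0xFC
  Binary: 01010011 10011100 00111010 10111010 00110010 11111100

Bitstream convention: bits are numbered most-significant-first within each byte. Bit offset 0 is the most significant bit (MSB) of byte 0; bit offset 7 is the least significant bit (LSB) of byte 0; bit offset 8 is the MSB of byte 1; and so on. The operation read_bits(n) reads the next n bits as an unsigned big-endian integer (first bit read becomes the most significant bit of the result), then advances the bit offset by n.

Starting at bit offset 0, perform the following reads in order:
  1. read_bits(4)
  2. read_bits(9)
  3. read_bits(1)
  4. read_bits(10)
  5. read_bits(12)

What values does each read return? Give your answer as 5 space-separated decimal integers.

Answer: 5 115 1 58 2979

Derivation:
Read 1: bits[0:4] width=4 -> value=5 (bin 0101); offset now 4 = byte 0 bit 4; 44 bits remain
Read 2: bits[4:13] width=9 -> value=115 (bin 001110011); offset now 13 = byte 1 bit 5; 35 bits remain
Read 3: bits[13:14] width=1 -> value=1 (bin 1); offset now 14 = byte 1 bit 6; 34 bits remain
Read 4: bits[14:24] width=10 -> value=58 (bin 0000111010); offset now 24 = byte 3 bit 0; 24 bits remain
Read 5: bits[24:36] width=12 -> value=2979 (bin 101110100011); offset now 36 = byte 4 bit 4; 12 bits remain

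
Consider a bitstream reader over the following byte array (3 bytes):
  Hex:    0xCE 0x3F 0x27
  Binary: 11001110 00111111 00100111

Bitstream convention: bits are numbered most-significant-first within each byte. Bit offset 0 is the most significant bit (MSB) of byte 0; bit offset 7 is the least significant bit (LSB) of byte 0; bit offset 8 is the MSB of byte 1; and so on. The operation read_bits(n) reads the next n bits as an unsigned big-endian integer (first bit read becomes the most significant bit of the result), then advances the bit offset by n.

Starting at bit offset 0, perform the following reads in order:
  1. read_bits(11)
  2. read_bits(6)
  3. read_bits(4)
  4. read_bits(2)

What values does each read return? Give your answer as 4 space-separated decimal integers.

Read 1: bits[0:11] width=11 -> value=1649 (bin 11001110001); offset now 11 = byte 1 bit 3; 13 bits remain
Read 2: bits[11:17] width=6 -> value=62 (bin 111110); offset now 17 = byte 2 bit 1; 7 bits remain
Read 3: bits[17:21] width=4 -> value=4 (bin 0100); offset now 21 = byte 2 bit 5; 3 bits remain
Read 4: bits[21:23] width=2 -> value=3 (bin 11); offset now 23 = byte 2 bit 7; 1 bits remain

Answer: 1649 62 4 3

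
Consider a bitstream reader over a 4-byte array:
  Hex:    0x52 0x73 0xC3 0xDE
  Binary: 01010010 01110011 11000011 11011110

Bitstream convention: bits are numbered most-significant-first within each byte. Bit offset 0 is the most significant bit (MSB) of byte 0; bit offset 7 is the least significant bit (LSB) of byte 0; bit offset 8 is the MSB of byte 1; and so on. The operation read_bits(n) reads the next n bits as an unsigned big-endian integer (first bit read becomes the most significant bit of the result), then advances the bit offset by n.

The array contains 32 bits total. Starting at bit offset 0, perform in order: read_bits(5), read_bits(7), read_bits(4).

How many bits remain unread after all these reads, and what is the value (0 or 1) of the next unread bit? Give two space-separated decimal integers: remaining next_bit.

Read 1: bits[0:5] width=5 -> value=10 (bin 01010); offset now 5 = byte 0 bit 5; 27 bits remain
Read 2: bits[5:12] width=7 -> value=39 (bin 0100111); offset now 12 = byte 1 bit 4; 20 bits remain
Read 3: bits[12:16] width=4 -> value=3 (bin 0011); offset now 16 = byte 2 bit 0; 16 bits remain

Answer: 16 1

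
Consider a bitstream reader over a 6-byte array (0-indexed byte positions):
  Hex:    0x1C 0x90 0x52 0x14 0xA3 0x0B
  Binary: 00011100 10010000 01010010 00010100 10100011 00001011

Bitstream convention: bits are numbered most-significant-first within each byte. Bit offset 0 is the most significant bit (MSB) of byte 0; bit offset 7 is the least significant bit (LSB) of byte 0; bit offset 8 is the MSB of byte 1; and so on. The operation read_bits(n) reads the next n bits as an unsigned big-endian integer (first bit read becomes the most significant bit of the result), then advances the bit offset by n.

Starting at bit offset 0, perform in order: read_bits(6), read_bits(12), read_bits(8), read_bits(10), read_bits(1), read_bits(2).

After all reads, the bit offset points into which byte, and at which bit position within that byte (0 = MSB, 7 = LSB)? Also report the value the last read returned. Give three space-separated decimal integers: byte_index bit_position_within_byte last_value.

Read 1: bits[0:6] width=6 -> value=7 (bin 000111); offset now 6 = byte 0 bit 6; 42 bits remain
Read 2: bits[6:18] width=12 -> value=577 (bin 001001000001); offset now 18 = byte 2 bit 2; 30 bits remain
Read 3: bits[18:26] width=8 -> value=72 (bin 01001000); offset now 26 = byte 3 bit 2; 22 bits remain
Read 4: bits[26:36] width=10 -> value=330 (bin 0101001010); offset now 36 = byte 4 bit 4; 12 bits remain
Read 5: bits[36:37] width=1 -> value=0 (bin 0); offset now 37 = byte 4 bit 5; 11 bits remain
Read 6: bits[37:39] width=2 -> value=1 (bin 01); offset now 39 = byte 4 bit 7; 9 bits remain

Answer: 4 7 1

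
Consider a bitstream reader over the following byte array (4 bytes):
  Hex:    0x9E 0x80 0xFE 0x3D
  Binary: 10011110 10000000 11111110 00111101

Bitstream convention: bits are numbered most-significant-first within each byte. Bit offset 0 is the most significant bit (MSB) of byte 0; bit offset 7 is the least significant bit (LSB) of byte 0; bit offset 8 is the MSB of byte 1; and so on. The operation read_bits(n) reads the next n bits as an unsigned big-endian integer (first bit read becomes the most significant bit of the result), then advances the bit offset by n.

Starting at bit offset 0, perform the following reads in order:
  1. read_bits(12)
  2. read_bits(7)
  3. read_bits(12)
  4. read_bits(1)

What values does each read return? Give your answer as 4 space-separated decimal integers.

Answer: 2536 7 3870 1

Derivation:
Read 1: bits[0:12] width=12 -> value=2536 (bin 100111101000); offset now 12 = byte 1 bit 4; 20 bits remain
Read 2: bits[12:19] width=7 -> value=7 (bin 0000111); offset now 19 = byte 2 bit 3; 13 bits remain
Read 3: bits[19:31] width=12 -> value=3870 (bin 111100011110); offset now 31 = byte 3 bit 7; 1 bits remain
Read 4: bits[31:32] width=1 -> value=1 (bin 1); offset now 32 = byte 4 bit 0; 0 bits remain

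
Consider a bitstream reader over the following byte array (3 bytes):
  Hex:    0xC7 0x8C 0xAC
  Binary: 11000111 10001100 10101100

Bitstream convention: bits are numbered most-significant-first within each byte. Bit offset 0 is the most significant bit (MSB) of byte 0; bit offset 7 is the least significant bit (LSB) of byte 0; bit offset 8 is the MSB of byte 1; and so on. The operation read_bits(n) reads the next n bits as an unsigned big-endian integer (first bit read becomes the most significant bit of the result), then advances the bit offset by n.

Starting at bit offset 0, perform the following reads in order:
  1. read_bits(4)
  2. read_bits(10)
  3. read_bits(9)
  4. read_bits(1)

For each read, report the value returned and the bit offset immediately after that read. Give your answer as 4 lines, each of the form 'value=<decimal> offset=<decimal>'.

Answer: value=12 offset=4
value=483 offset=14
value=86 offset=23
value=0 offset=24

Derivation:
Read 1: bits[0:4] width=4 -> value=12 (bin 1100); offset now 4 = byte 0 bit 4; 20 bits remain
Read 2: bits[4:14] width=10 -> value=483 (bin 0111100011); offset now 14 = byte 1 bit 6; 10 bits remain
Read 3: bits[14:23] width=9 -> value=86 (bin 001010110); offset now 23 = byte 2 bit 7; 1 bits remain
Read 4: bits[23:24] width=1 -> value=0 (bin 0); offset now 24 = byte 3 bit 0; 0 bits remain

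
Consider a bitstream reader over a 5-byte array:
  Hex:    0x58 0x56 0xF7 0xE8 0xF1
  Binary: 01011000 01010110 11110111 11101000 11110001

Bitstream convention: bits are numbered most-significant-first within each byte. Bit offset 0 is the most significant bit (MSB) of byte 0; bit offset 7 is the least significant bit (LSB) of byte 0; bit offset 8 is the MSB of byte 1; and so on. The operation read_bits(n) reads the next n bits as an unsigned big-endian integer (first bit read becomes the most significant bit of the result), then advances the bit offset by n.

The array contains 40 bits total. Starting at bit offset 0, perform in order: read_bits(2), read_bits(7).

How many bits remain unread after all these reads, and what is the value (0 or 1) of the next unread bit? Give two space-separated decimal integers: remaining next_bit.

Answer: 31 1

Derivation:
Read 1: bits[0:2] width=2 -> value=1 (bin 01); offset now 2 = byte 0 bit 2; 38 bits remain
Read 2: bits[2:9] width=7 -> value=48 (bin 0110000); offset now 9 = byte 1 bit 1; 31 bits remain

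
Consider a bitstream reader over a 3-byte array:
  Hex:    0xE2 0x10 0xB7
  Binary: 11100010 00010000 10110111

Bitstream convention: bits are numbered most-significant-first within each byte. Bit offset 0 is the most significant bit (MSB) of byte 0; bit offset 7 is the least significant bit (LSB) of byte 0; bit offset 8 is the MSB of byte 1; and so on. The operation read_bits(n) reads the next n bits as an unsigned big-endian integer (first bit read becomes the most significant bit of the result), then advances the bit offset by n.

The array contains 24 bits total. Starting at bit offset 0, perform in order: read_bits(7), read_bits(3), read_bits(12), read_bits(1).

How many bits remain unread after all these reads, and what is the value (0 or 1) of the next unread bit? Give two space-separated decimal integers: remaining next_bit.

Answer: 1 1

Derivation:
Read 1: bits[0:7] width=7 -> value=113 (bin 1110001); offset now 7 = byte 0 bit 7; 17 bits remain
Read 2: bits[7:10] width=3 -> value=0 (bin 000); offset now 10 = byte 1 bit 2; 14 bits remain
Read 3: bits[10:22] width=12 -> value=1069 (bin 010000101101); offset now 22 = byte 2 bit 6; 2 bits remain
Read 4: bits[22:23] width=1 -> value=1 (bin 1); offset now 23 = byte 2 bit 7; 1 bits remain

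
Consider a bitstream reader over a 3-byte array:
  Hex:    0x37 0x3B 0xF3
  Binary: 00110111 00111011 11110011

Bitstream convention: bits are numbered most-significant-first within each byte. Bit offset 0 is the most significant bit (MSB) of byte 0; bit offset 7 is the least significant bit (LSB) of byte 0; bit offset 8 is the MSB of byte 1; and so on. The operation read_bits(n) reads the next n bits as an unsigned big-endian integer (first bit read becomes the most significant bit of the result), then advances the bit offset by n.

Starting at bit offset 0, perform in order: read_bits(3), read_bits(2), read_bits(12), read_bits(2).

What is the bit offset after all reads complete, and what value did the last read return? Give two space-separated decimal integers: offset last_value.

Read 1: bits[0:3] width=3 -> value=1 (bin 001); offset now 3 = byte 0 bit 3; 21 bits remain
Read 2: bits[3:5] width=2 -> value=2 (bin 10); offset now 5 = byte 0 bit 5; 19 bits remain
Read 3: bits[5:17] width=12 -> value=3703 (bin 111001110111); offset now 17 = byte 2 bit 1; 7 bits remain
Read 4: bits[17:19] width=2 -> value=3 (bin 11); offset now 19 = byte 2 bit 3; 5 bits remain

Answer: 19 3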